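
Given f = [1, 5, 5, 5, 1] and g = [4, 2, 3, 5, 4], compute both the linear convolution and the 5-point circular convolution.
Linear: y_lin[0] = 1×4 = 4; y_lin[1] = 1×2 + 5×4 = 22; y_lin[2] = 1×3 + 5×2 + 5×4 = 33; y_lin[3] = 1×5 + 5×3 + 5×2 + 5×4 = 50; y_lin[4] = 1×4 + 5×5 + 5×3 + 5×2 + 1×4 = 58; y_lin[5] = 5×4 + 5×5 + 5×3 + 1×2 = 62; y_lin[6] = 5×4 + 5×5 + 1×3 = 48; y_lin[7] = 5×4 + 1×5 = 25; y_lin[8] = 1×4 = 4 → [4, 22, 33, 50, 58, 62, 48, 25, 4]. Circular (length 5): y[0] = 1×4 + 5×4 + 5×5 + 5×3 + 1×2 = 66; y[1] = 1×2 + 5×4 + 5×4 + 5×5 + 1×3 = 70; y[2] = 1×3 + 5×2 + 5×4 + 5×4 + 1×5 = 58; y[3] = 1×5 + 5×3 + 5×2 + 5×4 + 1×4 = 54; y[4] = 1×4 + 5×5 + 5×3 + 5×2 + 1×4 = 58 → [66, 70, 58, 54, 58]

Linear: [4, 22, 33, 50, 58, 62, 48, 25, 4], Circular: [66, 70, 58, 54, 58]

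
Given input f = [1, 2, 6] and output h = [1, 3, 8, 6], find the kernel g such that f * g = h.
Output length 4 = len(f) + len(g) - 1 ⇒ len(g) = 2. Solve g forward using g[k] = (h[k] - Σ_{i≥1} f[i]·g[k-i]) / f[0]: g[0] = h[0] / f[0] = 1 / 1 = 1; g[1] = (h[1] - 2×1) / f[0] = (3 - 2×1) / 1 = 1. So g = [1, 1]. Forward-check [1, 2, 6] * [1, 1]: h[0] = 1×1 = 1; h[1] = 1×1 + 2×1 = 3; h[2] = 2×1 + 6×1 = 8; h[3] = 6×1 = 6 → [1, 3, 8, 6] ✓

[1, 1]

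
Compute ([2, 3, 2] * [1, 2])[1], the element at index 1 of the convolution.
Use y[k] = Σ_i a[i]·b[k-i] at k=1. y[1] = 2×2 + 3×1 = 7

7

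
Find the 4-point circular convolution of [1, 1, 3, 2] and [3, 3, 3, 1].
Use y[k] = Σ_j a[j]·b[(k-j) mod 4]. y[0] = 1×3 + 1×1 + 3×3 + 2×3 = 19; y[1] = 1×3 + 1×3 + 3×1 + 2×3 = 15; y[2] = 1×3 + 1×3 + 3×3 + 2×1 = 17; y[3] = 1×1 + 1×3 + 3×3 + 2×3 = 19. Result: [19, 15, 17, 19]

[19, 15, 17, 19]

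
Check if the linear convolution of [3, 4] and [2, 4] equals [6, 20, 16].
Recompute linear convolution of [3, 4] and [2, 4]: y[0] = 3×2 = 6; y[1] = 3×4 + 4×2 = 20; y[2] = 4×4 = 16 → [6, 20, 16]. Given [6, 20, 16] matches, so answer: Yes

Yes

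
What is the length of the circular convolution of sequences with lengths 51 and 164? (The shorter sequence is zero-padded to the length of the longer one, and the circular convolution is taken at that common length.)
Circular convolution (zero-padding the shorter input) has length max(m, n) = max(51, 164) = 164

164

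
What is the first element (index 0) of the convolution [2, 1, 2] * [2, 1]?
Use y[k] = Σ_i a[i]·b[k-i] at k=0. y[0] = 2×2 = 4

4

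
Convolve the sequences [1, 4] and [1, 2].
y[0] = 1×1 = 1; y[1] = 1×2 + 4×1 = 6; y[2] = 4×2 = 8

[1, 6, 8]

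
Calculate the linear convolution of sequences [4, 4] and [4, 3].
y[0] = 4×4 = 16; y[1] = 4×3 + 4×4 = 28; y[2] = 4×3 = 12

[16, 28, 12]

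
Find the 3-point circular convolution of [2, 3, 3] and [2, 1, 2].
Use y[k] = Σ_j a[j]·b[(k-j) mod 3]. y[0] = 2×2 + 3×2 + 3×1 = 13; y[1] = 2×1 + 3×2 + 3×2 = 14; y[2] = 2×2 + 3×1 + 3×2 = 13. Result: [13, 14, 13]

[13, 14, 13]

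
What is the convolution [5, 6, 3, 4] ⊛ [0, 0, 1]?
y[0] = 5×0 = 0; y[1] = 5×0 + 6×0 = 0; y[2] = 5×1 + 6×0 + 3×0 = 5; y[3] = 6×1 + 3×0 + 4×0 = 6; y[4] = 3×1 + 4×0 = 3; y[5] = 4×1 = 4

[0, 0, 5, 6, 3, 4]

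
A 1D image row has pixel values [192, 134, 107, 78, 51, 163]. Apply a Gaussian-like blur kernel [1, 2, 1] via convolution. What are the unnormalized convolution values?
Convolve image row [192, 134, 107, 78, 51, 163] with kernel [1, 2, 1]: y[0] = 192×1 = 192; y[1] = 192×2 + 134×1 = 518; y[2] = 192×1 + 134×2 + 107×1 = 567; y[3] = 134×1 + 107×2 + 78×1 = 426; y[4] = 107×1 + 78×2 + 51×1 = 314; y[5] = 78×1 + 51×2 + 163×1 = 343; y[6] = 51×1 + 163×2 = 377; y[7] = 163×1 = 163 → [192, 518, 567, 426, 314, 343, 377, 163]. Normalization factor = sum(kernel) = 4.

[192, 518, 567, 426, 314, 343, 377, 163]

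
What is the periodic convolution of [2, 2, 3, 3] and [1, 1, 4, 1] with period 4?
Use y[k] = Σ_j s[j]·t[(k-j) mod 4]. y[0] = 2×1 + 2×1 + 3×4 + 3×1 = 19; y[1] = 2×1 + 2×1 + 3×1 + 3×4 = 19; y[2] = 2×4 + 2×1 + 3×1 + 3×1 = 16; y[3] = 2×1 + 2×4 + 3×1 + 3×1 = 16. Result: [19, 19, 16, 16]

[19, 19, 16, 16]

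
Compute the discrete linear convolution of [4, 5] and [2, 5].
y[0] = 4×2 = 8; y[1] = 4×5 + 5×2 = 30; y[2] = 5×5 = 25

[8, 30, 25]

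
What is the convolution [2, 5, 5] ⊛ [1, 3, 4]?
y[0] = 2×1 = 2; y[1] = 2×3 + 5×1 = 11; y[2] = 2×4 + 5×3 + 5×1 = 28; y[3] = 5×4 + 5×3 = 35; y[4] = 5×4 = 20

[2, 11, 28, 35, 20]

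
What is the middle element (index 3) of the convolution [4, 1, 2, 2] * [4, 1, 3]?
Use y[k] = Σ_i a[i]·b[k-i] at k=3. y[3] = 1×3 + 2×1 + 2×4 = 13

13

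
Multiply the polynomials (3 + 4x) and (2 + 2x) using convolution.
Ascending coefficients: a = [3, 4], b = [2, 2]. c[0] = 3×2 = 6; c[1] = 3×2 + 4×2 = 14; c[2] = 4×2 = 8. Result coefficients: [6, 14, 8] → 6 + 14x + 8x^2

6 + 14x + 8x^2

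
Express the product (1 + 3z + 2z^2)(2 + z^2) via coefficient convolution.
Ascending coefficients: a = [1, 3, 2], b = [2, 0, 1]. c[0] = 1×2 = 2; c[1] = 1×0 + 3×2 = 6; c[2] = 1×1 + 3×0 + 2×2 = 5; c[3] = 3×1 + 2×0 = 3; c[4] = 2×1 = 2. Result coefficients: [2, 6, 5, 3, 2] → 2 + 6z + 5z^2 + 3z^3 + 2z^4

2 + 6z + 5z^2 + 3z^3 + 2z^4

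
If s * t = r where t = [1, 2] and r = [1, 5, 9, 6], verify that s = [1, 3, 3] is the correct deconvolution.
Forward-compute [1, 3, 3] * [1, 2]: r[0] = 1×1 = 1; r[1] = 1×2 + 3×1 = 5; r[2] = 3×2 + 3×1 = 9; r[3] = 3×2 = 6 → [1, 5, 9, 6]. Matches given r = [1, 5, 9, 6], so verified.

Verified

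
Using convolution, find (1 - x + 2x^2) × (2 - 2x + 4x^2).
Ascending coefficients: a = [1, -1, 2], b = [2, -2, 4]. c[0] = 1×2 = 2; c[1] = 1×-2 + -1×2 = -4; c[2] = 1×4 + -1×-2 + 2×2 = 10; c[3] = -1×4 + 2×-2 = -8; c[4] = 2×4 = 8. Result coefficients: [2, -4, 10, -8, 8] → 2 - 4x + 10x^2 - 8x^3 + 8x^4

2 - 4x + 10x^2 - 8x^3 + 8x^4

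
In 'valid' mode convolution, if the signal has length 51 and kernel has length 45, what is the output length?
'Valid' mode counts only positions where the kernel fully overlaps the signal: m - n + 1 = 51 - 45 + 1 = 7

7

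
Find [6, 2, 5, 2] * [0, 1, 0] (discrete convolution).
y[0] = 6×0 = 0; y[1] = 6×1 + 2×0 = 6; y[2] = 6×0 + 2×1 + 5×0 = 2; y[3] = 2×0 + 5×1 + 2×0 = 5; y[4] = 5×0 + 2×1 = 2; y[5] = 2×0 = 0

[0, 6, 2, 5, 2, 0]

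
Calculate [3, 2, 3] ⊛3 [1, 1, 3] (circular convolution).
Use y[k] = Σ_j x[j]·h[(k-j) mod 3]. y[0] = 3×1 + 2×3 + 3×1 = 12; y[1] = 3×1 + 2×1 + 3×3 = 14; y[2] = 3×3 + 2×1 + 3×1 = 14. Result: [12, 14, 14]

[12, 14, 14]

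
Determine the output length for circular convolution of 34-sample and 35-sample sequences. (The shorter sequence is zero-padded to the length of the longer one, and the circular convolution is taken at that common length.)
Circular convolution (zero-padding the shorter input) has length max(m, n) = max(34, 35) = 35

35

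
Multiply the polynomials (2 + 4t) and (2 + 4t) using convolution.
Ascending coefficients: a = [2, 4], b = [2, 4]. c[0] = 2×2 = 4; c[1] = 2×4 + 4×2 = 16; c[2] = 4×4 = 16. Result coefficients: [4, 16, 16] → 4 + 16t + 16t^2

4 + 16t + 16t^2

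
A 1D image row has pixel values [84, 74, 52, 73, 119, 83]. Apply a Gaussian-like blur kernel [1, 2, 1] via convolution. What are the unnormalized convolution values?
Convolve image row [84, 74, 52, 73, 119, 83] with kernel [1, 2, 1]: y[0] = 84×1 = 84; y[1] = 84×2 + 74×1 = 242; y[2] = 84×1 + 74×2 + 52×1 = 284; y[3] = 74×1 + 52×2 + 73×1 = 251; y[4] = 52×1 + 73×2 + 119×1 = 317; y[5] = 73×1 + 119×2 + 83×1 = 394; y[6] = 119×1 + 83×2 = 285; y[7] = 83×1 = 83 → [84, 242, 284, 251, 317, 394, 285, 83]. Normalization factor = sum(kernel) = 4.

[84, 242, 284, 251, 317, 394, 285, 83]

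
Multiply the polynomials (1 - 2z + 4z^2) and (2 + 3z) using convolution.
Ascending coefficients: a = [1, -2, 4], b = [2, 3]. c[0] = 1×2 = 2; c[1] = 1×3 + -2×2 = -1; c[2] = -2×3 + 4×2 = 2; c[3] = 4×3 = 12. Result coefficients: [2, -1, 2, 12] → 2 - z + 2z^2 + 12z^3

2 - z + 2z^2 + 12z^3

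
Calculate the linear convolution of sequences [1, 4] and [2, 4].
y[0] = 1×2 = 2; y[1] = 1×4 + 4×2 = 12; y[2] = 4×4 = 16

[2, 12, 16]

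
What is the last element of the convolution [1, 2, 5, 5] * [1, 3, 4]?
Use y[k] = Σ_i a[i]·b[k-i] at k=5. y[5] = 5×4 = 20

20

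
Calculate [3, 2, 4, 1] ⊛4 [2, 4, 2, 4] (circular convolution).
Use y[k] = Σ_j f[j]·g[(k-j) mod 4]. y[0] = 3×2 + 2×4 + 4×2 + 1×4 = 26; y[1] = 3×4 + 2×2 + 4×4 + 1×2 = 34; y[2] = 3×2 + 2×4 + 4×2 + 1×4 = 26; y[3] = 3×4 + 2×2 + 4×4 + 1×2 = 34. Result: [26, 34, 26, 34]

[26, 34, 26, 34]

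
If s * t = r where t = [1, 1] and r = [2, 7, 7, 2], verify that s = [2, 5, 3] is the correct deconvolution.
Forward-compute [2, 5, 3] * [1, 1]: r[0] = 2×1 = 2; r[1] = 2×1 + 5×1 = 7; r[2] = 5×1 + 3×1 = 8; r[3] = 3×1 = 3 → [2, 7, 8, 3]. Does not match given r = [2, 7, 7, 2].

Not verified. [2, 5, 3] * [1, 1] = [2, 7, 8, 3], which differs from [2, 7, 7, 2] at index 2.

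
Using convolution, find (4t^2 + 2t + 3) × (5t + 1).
Ascending coefficients: a = [3, 2, 4], b = [1, 5]. c[0] = 3×1 = 3; c[1] = 3×5 + 2×1 = 17; c[2] = 2×5 + 4×1 = 14; c[3] = 4×5 = 20. Result coefficients: [3, 17, 14, 20] → 20t^3 + 14t^2 + 17t + 3

20t^3 + 14t^2 + 17t + 3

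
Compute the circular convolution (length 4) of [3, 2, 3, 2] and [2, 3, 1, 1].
Use y[k] = Σ_j x[j]·h[(k-j) mod 4]. y[0] = 3×2 + 2×1 + 3×1 + 2×3 = 17; y[1] = 3×3 + 2×2 + 3×1 + 2×1 = 18; y[2] = 3×1 + 2×3 + 3×2 + 2×1 = 17; y[3] = 3×1 + 2×1 + 3×3 + 2×2 = 18. Result: [17, 18, 17, 18]

[17, 18, 17, 18]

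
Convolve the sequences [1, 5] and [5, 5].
y[0] = 1×5 = 5; y[1] = 1×5 + 5×5 = 30; y[2] = 5×5 = 25

[5, 30, 25]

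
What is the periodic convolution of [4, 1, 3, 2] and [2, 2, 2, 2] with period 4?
Use y[k] = Σ_j s[j]·t[(k-j) mod 4]. y[0] = 4×2 + 1×2 + 3×2 + 2×2 = 20; y[1] = 4×2 + 1×2 + 3×2 + 2×2 = 20; y[2] = 4×2 + 1×2 + 3×2 + 2×2 = 20; y[3] = 4×2 + 1×2 + 3×2 + 2×2 = 20. Result: [20, 20, 20, 20]

[20, 20, 20, 20]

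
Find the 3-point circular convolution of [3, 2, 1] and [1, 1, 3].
Use y[k] = Σ_j s[j]·t[(k-j) mod 3]. y[0] = 3×1 + 2×3 + 1×1 = 10; y[1] = 3×1 + 2×1 + 1×3 = 8; y[2] = 3×3 + 2×1 + 1×1 = 12. Result: [10, 8, 12]

[10, 8, 12]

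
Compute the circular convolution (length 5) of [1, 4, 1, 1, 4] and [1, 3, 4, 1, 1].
Use y[k] = Σ_j a[j]·b[(k-j) mod 5]. y[0] = 1×1 + 4×1 + 1×1 + 1×4 + 4×3 = 22; y[1] = 1×3 + 4×1 + 1×1 + 1×1 + 4×4 = 25; y[2] = 1×4 + 4×3 + 1×1 + 1×1 + 4×1 = 22; y[3] = 1×1 + 4×4 + 1×3 + 1×1 + 4×1 = 25; y[4] = 1×1 + 4×1 + 1×4 + 1×3 + 4×1 = 16. Result: [22, 25, 22, 25, 16]

[22, 25, 22, 25, 16]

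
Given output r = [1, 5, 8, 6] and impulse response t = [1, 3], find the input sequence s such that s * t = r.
Deconvolve r=[1, 5, 8, 6] by t=[1, 3]. Since t[0]=1, solve forward: s[0] = r[0] / 1 = 1; s[1] = (r[1] - 1×3) / 1 = 2; s[2] = (r[2] - 2×3) / 1 = 2. So s = [1, 2, 2]. Check by forward convolution: r[0] = 1×1 = 1; r[1] = 1×3 + 2×1 = 5; r[2] = 2×3 + 2×1 = 8; r[3] = 2×3 = 6

[1, 2, 2]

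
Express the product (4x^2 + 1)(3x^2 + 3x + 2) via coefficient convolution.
Ascending coefficients: a = [1, 0, 4], b = [2, 3, 3]. c[0] = 1×2 = 2; c[1] = 1×3 + 0×2 = 3; c[2] = 1×3 + 0×3 + 4×2 = 11; c[3] = 0×3 + 4×3 = 12; c[4] = 4×3 = 12. Result coefficients: [2, 3, 11, 12, 12] → 12x^4 + 12x^3 + 11x^2 + 3x + 2

12x^4 + 12x^3 + 11x^2 + 3x + 2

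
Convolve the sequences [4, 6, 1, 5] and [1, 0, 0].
y[0] = 4×1 = 4; y[1] = 4×0 + 6×1 = 6; y[2] = 4×0 + 6×0 + 1×1 = 1; y[3] = 6×0 + 1×0 + 5×1 = 5; y[4] = 1×0 + 5×0 = 0; y[5] = 5×0 = 0

[4, 6, 1, 5, 0, 0]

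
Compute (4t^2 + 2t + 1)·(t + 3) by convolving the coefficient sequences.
Ascending coefficients: a = [1, 2, 4], b = [3, 1]. c[0] = 1×3 = 3; c[1] = 1×1 + 2×3 = 7; c[2] = 2×1 + 4×3 = 14; c[3] = 4×1 = 4. Result coefficients: [3, 7, 14, 4] → 4t^3 + 14t^2 + 7t + 3

4t^3 + 14t^2 + 7t + 3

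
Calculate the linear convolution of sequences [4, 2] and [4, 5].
y[0] = 4×4 = 16; y[1] = 4×5 + 2×4 = 28; y[2] = 2×5 = 10

[16, 28, 10]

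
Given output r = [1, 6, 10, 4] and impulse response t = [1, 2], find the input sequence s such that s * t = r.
Deconvolve r=[1, 6, 10, 4] by t=[1, 2]. Since t[0]=1, solve forward: s[0] = r[0] / 1 = 1; s[1] = (r[1] - 1×2) / 1 = 4; s[2] = (r[2] - 4×2) / 1 = 2. So s = [1, 4, 2]. Check by forward convolution: r[0] = 1×1 = 1; r[1] = 1×2 + 4×1 = 6; r[2] = 4×2 + 2×1 = 10; r[3] = 2×2 = 4

[1, 4, 2]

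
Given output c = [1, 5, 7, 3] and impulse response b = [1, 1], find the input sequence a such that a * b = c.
Deconvolve c=[1, 5, 7, 3] by b=[1, 1]. Since b[0]=1, solve forward: a[0] = c[0] / 1 = 1; a[1] = (c[1] - 1×1) / 1 = 4; a[2] = (c[2] - 4×1) / 1 = 3. So a = [1, 4, 3]. Check by forward convolution: c[0] = 1×1 = 1; c[1] = 1×1 + 4×1 = 5; c[2] = 4×1 + 3×1 = 7; c[3] = 3×1 = 3

[1, 4, 3]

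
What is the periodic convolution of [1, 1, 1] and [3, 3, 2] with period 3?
Use y[k] = Σ_j a[j]·b[(k-j) mod 3]. y[0] = 1×3 + 1×2 + 1×3 = 8; y[1] = 1×3 + 1×3 + 1×2 = 8; y[2] = 1×2 + 1×3 + 1×3 = 8. Result: [8, 8, 8]

[8, 8, 8]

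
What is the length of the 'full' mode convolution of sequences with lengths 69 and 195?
Linear/full convolution length: m + n - 1 = 69 + 195 - 1 = 263

263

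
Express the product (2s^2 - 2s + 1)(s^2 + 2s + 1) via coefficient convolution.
Ascending coefficients: a = [1, -2, 2], b = [1, 2, 1]. c[0] = 1×1 = 1; c[1] = 1×2 + -2×1 = 0; c[2] = 1×1 + -2×2 + 2×1 = -1; c[3] = -2×1 + 2×2 = 2; c[4] = 2×1 = 2. Result coefficients: [1, 0, -1, 2, 2] → 2s^4 + 2s^3 - s^2 + 1

2s^4 + 2s^3 - s^2 + 1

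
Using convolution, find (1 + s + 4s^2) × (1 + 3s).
Ascending coefficients: a = [1, 1, 4], b = [1, 3]. c[0] = 1×1 = 1; c[1] = 1×3 + 1×1 = 4; c[2] = 1×3 + 4×1 = 7; c[3] = 4×3 = 12. Result coefficients: [1, 4, 7, 12] → 1 + 4s + 7s^2 + 12s^3

1 + 4s + 7s^2 + 12s^3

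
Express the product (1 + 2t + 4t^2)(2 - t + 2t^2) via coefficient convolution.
Ascending coefficients: a = [1, 2, 4], b = [2, -1, 2]. c[0] = 1×2 = 2; c[1] = 1×-1 + 2×2 = 3; c[2] = 1×2 + 2×-1 + 4×2 = 8; c[3] = 2×2 + 4×-1 = 0; c[4] = 4×2 = 8. Result coefficients: [2, 3, 8, 0, 8] → 2 + 3t + 8t^2 + 8t^4

2 + 3t + 8t^2 + 8t^4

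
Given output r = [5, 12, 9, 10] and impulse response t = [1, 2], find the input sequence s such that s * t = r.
Deconvolve r=[5, 12, 9, 10] by t=[1, 2]. Since t[0]=1, solve forward: s[0] = r[0] / 1 = 5; s[1] = (r[1] - 5×2) / 1 = 2; s[2] = (r[2] - 2×2) / 1 = 5. So s = [5, 2, 5]. Check by forward convolution: r[0] = 5×1 = 5; r[1] = 5×2 + 2×1 = 12; r[2] = 2×2 + 5×1 = 9; r[3] = 5×2 = 10

[5, 2, 5]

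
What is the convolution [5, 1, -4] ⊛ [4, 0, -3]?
y[0] = 5×4 = 20; y[1] = 5×0 + 1×4 = 4; y[2] = 5×-3 + 1×0 + -4×4 = -31; y[3] = 1×-3 + -4×0 = -3; y[4] = -4×-3 = 12

[20, 4, -31, -3, 12]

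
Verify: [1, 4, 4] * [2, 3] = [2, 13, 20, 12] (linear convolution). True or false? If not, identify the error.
Recompute linear convolution of [1, 4, 4] and [2, 3]: y[0] = 1×2 = 2; y[1] = 1×3 + 4×2 = 11; y[2] = 4×3 + 4×2 = 20; y[3] = 4×3 = 12 → [2, 11, 20, 12]. Compare to given [2, 13, 20, 12]: they differ at index 1: given 13, correct 11, so answer: No

No. Error at index 1: given 13, correct 11.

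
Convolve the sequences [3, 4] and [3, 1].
y[0] = 3×3 = 9; y[1] = 3×1 + 4×3 = 15; y[2] = 4×1 = 4

[9, 15, 4]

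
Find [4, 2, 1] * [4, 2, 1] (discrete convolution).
y[0] = 4×4 = 16; y[1] = 4×2 + 2×4 = 16; y[2] = 4×1 + 2×2 + 1×4 = 12; y[3] = 2×1 + 1×2 = 4; y[4] = 1×1 = 1

[16, 16, 12, 4, 1]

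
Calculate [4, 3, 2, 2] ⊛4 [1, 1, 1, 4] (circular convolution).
Use y[k] = Σ_j s[j]·t[(k-j) mod 4]. y[0] = 4×1 + 3×4 + 2×1 + 2×1 = 20; y[1] = 4×1 + 3×1 + 2×4 + 2×1 = 17; y[2] = 4×1 + 3×1 + 2×1 + 2×4 = 17; y[3] = 4×4 + 3×1 + 2×1 + 2×1 = 23. Result: [20, 17, 17, 23]

[20, 17, 17, 23]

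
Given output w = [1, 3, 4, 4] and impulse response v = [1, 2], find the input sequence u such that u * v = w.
Deconvolve w=[1, 3, 4, 4] by v=[1, 2]. Since v[0]=1, solve forward: u[0] = w[0] / 1 = 1; u[1] = (w[1] - 1×2) / 1 = 1; u[2] = (w[2] - 1×2) / 1 = 2. So u = [1, 1, 2]. Check by forward convolution: w[0] = 1×1 = 1; w[1] = 1×2 + 1×1 = 3; w[2] = 1×2 + 2×1 = 4; w[3] = 2×2 = 4

[1, 1, 2]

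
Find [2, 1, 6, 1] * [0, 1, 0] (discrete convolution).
y[0] = 2×0 = 0; y[1] = 2×1 + 1×0 = 2; y[2] = 2×0 + 1×1 + 6×0 = 1; y[3] = 1×0 + 6×1 + 1×0 = 6; y[4] = 6×0 + 1×1 = 1; y[5] = 1×0 = 0

[0, 2, 1, 6, 1, 0]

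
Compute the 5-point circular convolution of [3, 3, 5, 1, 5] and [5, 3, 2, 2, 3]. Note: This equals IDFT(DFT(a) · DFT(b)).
Either evaluate y[k] = Σ_j a[j]·b[(k-j) mod 5] directly, or use IDFT(DFT(a) · DFT(b)). y[0] = 3×5 + 3×3 + 5×2 + 1×2 + 5×3 = 51; y[1] = 3×3 + 3×5 + 5×3 + 1×2 + 5×2 = 51; y[2] = 3×2 + 3×3 + 5×5 + 1×3 + 5×2 = 53; y[3] = 3×2 + 3×2 + 5×3 + 1×5 + 5×3 = 47; y[4] = 3×3 + 3×2 + 5×2 + 1×3 + 5×5 = 53. Result: [51, 51, 53, 47, 53]

[51, 51, 53, 47, 53]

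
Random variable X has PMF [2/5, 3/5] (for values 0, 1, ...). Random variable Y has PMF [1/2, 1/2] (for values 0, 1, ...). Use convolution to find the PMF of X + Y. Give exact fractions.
P(X+Y=k) = Σ_i P(X=i)·P(Y=k-i) — a convolution of [2/5, 3/5] and [1/2, 1/2]. P(X+Y=0) = (2/5)×(1/2) = 1/5; P(X+Y=1) = (2/5)×(1/2) + (3/5)×(1/2) = 1/5 + 3/10 = 1/2; P(X+Y=2) = (3/5)×(1/2) = 3/10. PMF: [1/5, 1/2, 3/10] (sums to 1 ✓)

[1/5, 1/2, 3/10]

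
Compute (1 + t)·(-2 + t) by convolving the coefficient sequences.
Ascending coefficients: a = [1, 1], b = [-2, 1]. c[0] = 1×-2 = -2; c[1] = 1×1 + 1×-2 = -1; c[2] = 1×1 = 1. Result coefficients: [-2, -1, 1] → -2 - t + t^2

-2 - t + t^2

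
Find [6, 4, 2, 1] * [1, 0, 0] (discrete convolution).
y[0] = 6×1 = 6; y[1] = 6×0 + 4×1 = 4; y[2] = 6×0 + 4×0 + 2×1 = 2; y[3] = 4×0 + 2×0 + 1×1 = 1; y[4] = 2×0 + 1×0 = 0; y[5] = 1×0 = 0

[6, 4, 2, 1, 0, 0]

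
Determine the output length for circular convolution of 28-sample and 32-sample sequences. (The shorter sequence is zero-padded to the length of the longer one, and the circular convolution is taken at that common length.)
Circular convolution (zero-padding the shorter input) has length max(m, n) = max(28, 32) = 32

32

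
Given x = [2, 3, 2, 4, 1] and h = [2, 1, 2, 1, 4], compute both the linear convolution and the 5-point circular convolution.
Linear: y_lin[0] = 2×2 = 4; y_lin[1] = 2×1 + 3×2 = 8; y_lin[2] = 2×2 + 3×1 + 2×2 = 11; y_lin[3] = 2×1 + 3×2 + 2×1 + 4×2 = 18; y_lin[4] = 2×4 + 3×1 + 2×2 + 4×1 + 1×2 = 21; y_lin[5] = 3×4 + 2×1 + 4×2 + 1×1 = 23; y_lin[6] = 2×4 + 4×1 + 1×2 = 14; y_lin[7] = 4×4 + 1×1 = 17; y_lin[8] = 1×4 = 4 → [4, 8, 11, 18, 21, 23, 14, 17, 4]. Circular (length 5): y[0] = 2×2 + 3×4 + 2×1 + 4×2 + 1×1 = 27; y[1] = 2×1 + 3×2 + 2×4 + 4×1 + 1×2 = 22; y[2] = 2×2 + 3×1 + 2×2 + 4×4 + 1×1 = 28; y[3] = 2×1 + 3×2 + 2×1 + 4×2 + 1×4 = 22; y[4] = 2×4 + 3×1 + 2×2 + 4×1 + 1×2 = 21 → [27, 22, 28, 22, 21]

Linear: [4, 8, 11, 18, 21, 23, 14, 17, 4], Circular: [27, 22, 28, 22, 21]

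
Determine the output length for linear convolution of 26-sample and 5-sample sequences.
Linear/full convolution length: m + n - 1 = 26 + 5 - 1 = 30

30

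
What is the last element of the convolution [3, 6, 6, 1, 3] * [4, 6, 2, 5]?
Use y[k] = Σ_i a[i]·b[k-i] at k=7. y[7] = 3×5 = 15

15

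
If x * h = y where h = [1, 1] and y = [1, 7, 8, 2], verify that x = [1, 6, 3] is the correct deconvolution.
Forward-compute [1, 6, 3] * [1, 1]: y[0] = 1×1 = 1; y[1] = 1×1 + 6×1 = 7; y[2] = 6×1 + 3×1 = 9; y[3] = 3×1 = 3 → [1, 7, 9, 3]. Does not match given y = [1, 7, 8, 2].

Not verified. [1, 6, 3] * [1, 1] = [1, 7, 9, 3], which differs from [1, 7, 8, 2] at index 2.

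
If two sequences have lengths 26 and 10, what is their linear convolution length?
Linear/full convolution length: m + n - 1 = 26 + 10 - 1 = 35

35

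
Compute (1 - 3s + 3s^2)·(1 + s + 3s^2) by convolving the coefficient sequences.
Ascending coefficients: a = [1, -3, 3], b = [1, 1, 3]. c[0] = 1×1 = 1; c[1] = 1×1 + -3×1 = -2; c[2] = 1×3 + -3×1 + 3×1 = 3; c[3] = -3×3 + 3×1 = -6; c[4] = 3×3 = 9. Result coefficients: [1, -2, 3, -6, 9] → 1 - 2s + 3s^2 - 6s^3 + 9s^4

1 - 2s + 3s^2 - 6s^3 + 9s^4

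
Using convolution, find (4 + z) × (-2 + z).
Ascending coefficients: a = [4, 1], b = [-2, 1]. c[0] = 4×-2 = -8; c[1] = 4×1 + 1×-2 = 2; c[2] = 1×1 = 1. Result coefficients: [-8, 2, 1] → -8 + 2z + z^2

-8 + 2z + z^2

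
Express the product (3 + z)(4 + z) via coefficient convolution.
Ascending coefficients: a = [3, 1], b = [4, 1]. c[0] = 3×4 = 12; c[1] = 3×1 + 1×4 = 7; c[2] = 1×1 = 1. Result coefficients: [12, 7, 1] → 12 + 7z + z^2

12 + 7z + z^2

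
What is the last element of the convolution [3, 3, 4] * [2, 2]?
Use y[k] = Σ_i a[i]·b[k-i] at k=3. y[3] = 4×2 = 8

8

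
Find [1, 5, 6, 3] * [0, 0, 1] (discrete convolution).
y[0] = 1×0 = 0; y[1] = 1×0 + 5×0 = 0; y[2] = 1×1 + 5×0 + 6×0 = 1; y[3] = 5×1 + 6×0 + 3×0 = 5; y[4] = 6×1 + 3×0 = 6; y[5] = 3×1 = 3

[0, 0, 1, 5, 6, 3]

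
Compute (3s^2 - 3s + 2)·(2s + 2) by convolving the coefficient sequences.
Ascending coefficients: a = [2, -3, 3], b = [2, 2]. c[0] = 2×2 = 4; c[1] = 2×2 + -3×2 = -2; c[2] = -3×2 + 3×2 = 0; c[3] = 3×2 = 6. Result coefficients: [4, -2, 0, 6] → 6s^3 - 2s + 4

6s^3 - 2s + 4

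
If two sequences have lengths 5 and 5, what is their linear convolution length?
Linear/full convolution length: m + n - 1 = 5 + 5 - 1 = 9

9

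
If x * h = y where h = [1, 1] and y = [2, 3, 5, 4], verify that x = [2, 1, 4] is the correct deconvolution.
Forward-compute [2, 1, 4] * [1, 1]: y[0] = 2×1 = 2; y[1] = 2×1 + 1×1 = 3; y[2] = 1×1 + 4×1 = 5; y[3] = 4×1 = 4 → [2, 3, 5, 4]. Matches given y = [2, 3, 5, 4], so verified.

Verified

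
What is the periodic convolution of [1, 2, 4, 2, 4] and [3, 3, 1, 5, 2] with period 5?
Use y[k] = Σ_j x[j]·h[(k-j) mod 5]. y[0] = 1×3 + 2×2 + 4×5 + 2×1 + 4×3 = 41; y[1] = 1×3 + 2×3 + 4×2 + 2×5 + 4×1 = 31; y[2] = 1×1 + 2×3 + 4×3 + 2×2 + 4×5 = 43; y[3] = 1×5 + 2×1 + 4×3 + 2×3 + 4×2 = 33; y[4] = 1×2 + 2×5 + 4×1 + 2×3 + 4×3 = 34. Result: [41, 31, 43, 33, 34]

[41, 31, 43, 33, 34]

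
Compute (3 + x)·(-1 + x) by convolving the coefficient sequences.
Ascending coefficients: a = [3, 1], b = [-1, 1]. c[0] = 3×-1 = -3; c[1] = 3×1 + 1×-1 = 2; c[2] = 1×1 = 1. Result coefficients: [-3, 2, 1] → -3 + 2x + x^2

-3 + 2x + x^2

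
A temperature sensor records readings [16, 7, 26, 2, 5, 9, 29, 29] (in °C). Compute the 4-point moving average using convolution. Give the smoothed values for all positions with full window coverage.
4-point moving average kernel = [1, 1, 1, 1]. Apply in 'valid' mode (full window coverage): avg[0] = (16 + 7 + 26 + 2) / 4 = 12.75; avg[1] = (7 + 26 + 2 + 5) / 4 = 10.0; avg[2] = (26 + 2 + 5 + 9) / 4 = 10.5; avg[3] = (2 + 5 + 9 + 29) / 4 = 11.25; avg[4] = (5 + 9 + 29 + 29) / 4 = 18.0. Smoothed values: [12.75, 10.0, 10.5, 11.25, 18.0]

[12.75, 10.0, 10.5, 11.25, 18.0]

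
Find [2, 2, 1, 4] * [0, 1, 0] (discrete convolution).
y[0] = 2×0 = 0; y[1] = 2×1 + 2×0 = 2; y[2] = 2×0 + 2×1 + 1×0 = 2; y[3] = 2×0 + 1×1 + 4×0 = 1; y[4] = 1×0 + 4×1 = 4; y[5] = 4×0 = 0

[0, 2, 2, 1, 4, 0]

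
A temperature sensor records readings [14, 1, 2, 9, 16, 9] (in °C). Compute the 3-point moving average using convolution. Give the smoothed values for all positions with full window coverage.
3-point moving average kernel = [1, 1, 1]. Apply in 'valid' mode (full window coverage): avg[0] = (14 + 1 + 2) / 3 = 5.67; avg[1] = (1 + 2 + 9) / 3 = 4.0; avg[2] = (2 + 9 + 16) / 3 = 9.0; avg[3] = (9 + 16 + 9) / 3 = 11.33. Smoothed values: [5.67, 4.0, 9.0, 11.33]

[5.67, 4.0, 9.0, 11.33]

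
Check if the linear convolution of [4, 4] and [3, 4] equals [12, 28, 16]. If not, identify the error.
Recompute linear convolution of [4, 4] and [3, 4]: y[0] = 4×3 = 12; y[1] = 4×4 + 4×3 = 28; y[2] = 4×4 = 16 → [12, 28, 16]. Given [12, 28, 16] matches, so answer: Yes

Yes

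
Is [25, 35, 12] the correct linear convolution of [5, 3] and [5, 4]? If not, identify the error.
Recompute linear convolution of [5, 3] and [5, 4]: y[0] = 5×5 = 25; y[1] = 5×4 + 3×5 = 35; y[2] = 3×4 = 12 → [25, 35, 12]. Given [25, 35, 12] matches, so answer: Yes

Yes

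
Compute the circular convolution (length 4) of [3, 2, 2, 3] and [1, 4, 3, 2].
Use y[k] = Σ_j a[j]·b[(k-j) mod 4]. y[0] = 3×1 + 2×2 + 2×3 + 3×4 = 25; y[1] = 3×4 + 2×1 + 2×2 + 3×3 = 27; y[2] = 3×3 + 2×4 + 2×1 + 3×2 = 25; y[3] = 3×2 + 2×3 + 2×4 + 3×1 = 23. Result: [25, 27, 25, 23]

[25, 27, 25, 23]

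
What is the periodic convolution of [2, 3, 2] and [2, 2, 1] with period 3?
Use y[k] = Σ_j a[j]·b[(k-j) mod 3]. y[0] = 2×2 + 3×1 + 2×2 = 11; y[1] = 2×2 + 3×2 + 2×1 = 12; y[2] = 2×1 + 3×2 + 2×2 = 12. Result: [11, 12, 12]

[11, 12, 12]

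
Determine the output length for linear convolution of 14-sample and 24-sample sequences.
Linear/full convolution length: m + n - 1 = 14 + 24 - 1 = 37

37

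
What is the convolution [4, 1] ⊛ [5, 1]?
y[0] = 4×5 = 20; y[1] = 4×1 + 1×5 = 9; y[2] = 1×1 = 1

[20, 9, 1]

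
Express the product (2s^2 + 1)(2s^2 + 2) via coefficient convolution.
Ascending coefficients: a = [1, 0, 2], b = [2, 0, 2]. c[0] = 1×2 = 2; c[1] = 1×0 + 0×2 = 0; c[2] = 1×2 + 0×0 + 2×2 = 6; c[3] = 0×2 + 2×0 = 0; c[4] = 2×2 = 4. Result coefficients: [2, 0, 6, 0, 4] → 4s^4 + 6s^2 + 2

4s^4 + 6s^2 + 2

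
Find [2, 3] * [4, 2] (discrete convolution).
y[0] = 2×4 = 8; y[1] = 2×2 + 3×4 = 16; y[2] = 3×2 = 6

[8, 16, 6]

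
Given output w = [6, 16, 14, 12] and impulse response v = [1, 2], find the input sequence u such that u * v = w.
Deconvolve w=[6, 16, 14, 12] by v=[1, 2]. Since v[0]=1, solve forward: u[0] = w[0] / 1 = 6; u[1] = (w[1] - 6×2) / 1 = 4; u[2] = (w[2] - 4×2) / 1 = 6. So u = [6, 4, 6]. Check by forward convolution: w[0] = 6×1 = 6; w[1] = 6×2 + 4×1 = 16; w[2] = 4×2 + 6×1 = 14; w[3] = 6×2 = 12

[6, 4, 6]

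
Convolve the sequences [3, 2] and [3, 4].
y[0] = 3×3 = 9; y[1] = 3×4 + 2×3 = 18; y[2] = 2×4 = 8

[9, 18, 8]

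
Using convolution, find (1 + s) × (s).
Ascending coefficients: a = [1, 1], b = [0, 1]. c[0] = 1×0 = 0; c[1] = 1×1 + 1×0 = 1; c[2] = 1×1 = 1. Result coefficients: [0, 1, 1] → s + s^2

s + s^2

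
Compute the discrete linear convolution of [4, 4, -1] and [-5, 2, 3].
y[0] = 4×-5 = -20; y[1] = 4×2 + 4×-5 = -12; y[2] = 4×3 + 4×2 + -1×-5 = 25; y[3] = 4×3 + -1×2 = 10; y[4] = -1×3 = -3

[-20, -12, 25, 10, -3]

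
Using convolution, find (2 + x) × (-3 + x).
Ascending coefficients: a = [2, 1], b = [-3, 1]. c[0] = 2×-3 = -6; c[1] = 2×1 + 1×-3 = -1; c[2] = 1×1 = 1. Result coefficients: [-6, -1, 1] → -6 - x + x^2

-6 - x + x^2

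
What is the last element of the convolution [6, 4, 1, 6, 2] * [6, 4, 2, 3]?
Use y[k] = Σ_i a[i]·b[k-i] at k=7. y[7] = 2×3 = 6

6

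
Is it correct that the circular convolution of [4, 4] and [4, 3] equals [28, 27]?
Recompute circular convolution of [4, 4] and [4, 3]: y[0] = 4×4 + 4×3 = 28; y[1] = 4×3 + 4×4 = 28 → [28, 28]. Compare to given [28, 27]: they differ at index 1: given 27, correct 28, so answer: No

No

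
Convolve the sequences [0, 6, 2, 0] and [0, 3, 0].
y[0] = 0×0 = 0; y[1] = 0×3 + 6×0 = 0; y[2] = 0×0 + 6×3 + 2×0 = 18; y[3] = 6×0 + 2×3 + 0×0 = 6; y[4] = 2×0 + 0×3 = 0; y[5] = 0×0 = 0

[0, 0, 18, 6, 0, 0]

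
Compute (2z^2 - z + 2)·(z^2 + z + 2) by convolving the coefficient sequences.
Ascending coefficients: a = [2, -1, 2], b = [2, 1, 1]. c[0] = 2×2 = 4; c[1] = 2×1 + -1×2 = 0; c[2] = 2×1 + -1×1 + 2×2 = 5; c[3] = -1×1 + 2×1 = 1; c[4] = 2×1 = 2. Result coefficients: [4, 0, 5, 1, 2] → 2z^4 + z^3 + 5z^2 + 4

2z^4 + z^3 + 5z^2 + 4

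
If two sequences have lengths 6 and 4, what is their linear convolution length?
Linear/full convolution length: m + n - 1 = 6 + 4 - 1 = 9

9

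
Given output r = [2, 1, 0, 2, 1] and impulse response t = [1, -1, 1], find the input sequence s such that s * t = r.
Deconvolve r=[2, 1, 0, 2, 1] by t=[1, -1, 1]. Since t[0]=1, solve forward: s[0] = r[0] / 1 = 2; s[1] = (r[1] - 2×-1) / 1 = 3; s[2] = (r[2] - 3×-1 - 2×1) / 1 = 1. So s = [2, 3, 1]. Check by forward convolution: r[0] = 2×1 = 2; r[1] = 2×-1 + 3×1 = 1; r[2] = 2×1 + 3×-1 + 1×1 = 0; r[3] = 3×1 + 1×-1 = 2; r[4] = 1×1 = 1

[2, 3, 1]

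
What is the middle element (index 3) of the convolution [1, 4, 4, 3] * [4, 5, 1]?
Use y[k] = Σ_i a[i]·b[k-i] at k=3. y[3] = 4×1 + 4×5 + 3×4 = 36

36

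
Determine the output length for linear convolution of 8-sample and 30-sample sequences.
Linear/full convolution length: m + n - 1 = 8 + 30 - 1 = 37

37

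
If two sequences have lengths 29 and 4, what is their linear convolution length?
Linear/full convolution length: m + n - 1 = 29 + 4 - 1 = 32

32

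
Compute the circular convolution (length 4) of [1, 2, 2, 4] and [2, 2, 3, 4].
Use y[k] = Σ_j s[j]·t[(k-j) mod 4]. y[0] = 1×2 + 2×4 + 2×3 + 4×2 = 24; y[1] = 1×2 + 2×2 + 2×4 + 4×3 = 26; y[2] = 1×3 + 2×2 + 2×2 + 4×4 = 27; y[3] = 1×4 + 2×3 + 2×2 + 4×2 = 22. Result: [24, 26, 27, 22]

[24, 26, 27, 22]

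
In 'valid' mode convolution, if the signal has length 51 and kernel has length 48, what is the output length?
'Valid' mode counts only positions where the kernel fully overlaps the signal: m - n + 1 = 51 - 48 + 1 = 4

4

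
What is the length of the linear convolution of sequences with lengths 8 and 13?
Linear/full convolution length: m + n - 1 = 8 + 13 - 1 = 20

20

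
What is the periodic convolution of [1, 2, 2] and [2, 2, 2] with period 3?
Use y[k] = Σ_j u[j]·v[(k-j) mod 3]. y[0] = 1×2 + 2×2 + 2×2 = 10; y[1] = 1×2 + 2×2 + 2×2 = 10; y[2] = 1×2 + 2×2 + 2×2 = 10. Result: [10, 10, 10]

[10, 10, 10]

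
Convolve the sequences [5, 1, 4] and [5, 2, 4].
y[0] = 5×5 = 25; y[1] = 5×2 + 1×5 = 15; y[2] = 5×4 + 1×2 + 4×5 = 42; y[3] = 1×4 + 4×2 = 12; y[4] = 4×4 = 16

[25, 15, 42, 12, 16]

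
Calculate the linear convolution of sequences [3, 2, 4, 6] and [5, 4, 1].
y[0] = 3×5 = 15; y[1] = 3×4 + 2×5 = 22; y[2] = 3×1 + 2×4 + 4×5 = 31; y[3] = 2×1 + 4×4 + 6×5 = 48; y[4] = 4×1 + 6×4 = 28; y[5] = 6×1 = 6

[15, 22, 31, 48, 28, 6]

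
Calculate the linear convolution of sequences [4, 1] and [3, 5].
y[0] = 4×3 = 12; y[1] = 4×5 + 1×3 = 23; y[2] = 1×5 = 5

[12, 23, 5]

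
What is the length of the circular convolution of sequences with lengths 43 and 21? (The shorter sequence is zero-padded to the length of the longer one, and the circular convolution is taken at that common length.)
Circular convolution (zero-padding the shorter input) has length max(m, n) = max(43, 21) = 43

43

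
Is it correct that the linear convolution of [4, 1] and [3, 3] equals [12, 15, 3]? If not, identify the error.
Recompute linear convolution of [4, 1] and [3, 3]: y[0] = 4×3 = 12; y[1] = 4×3 + 1×3 = 15; y[2] = 1×3 = 3 → [12, 15, 3]. Given [12, 15, 3] matches, so answer: Yes

Yes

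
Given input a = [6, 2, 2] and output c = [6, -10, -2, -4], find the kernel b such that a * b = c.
Output length 4 = len(a) + len(b) - 1 ⇒ len(b) = 2. Solve b forward using b[k] = (c[k] - Σ_{i≥1} a[i]·b[k-i]) / a[0]: b[0] = c[0] / a[0] = 6 / 6 = 1; b[1] = (c[1] - 2×1) / a[0] = (-10 - 2×1) / 6 = -2. So b = [1, -2]. Forward-check [6, 2, 2] * [1, -2]: c[0] = 6×1 = 6; c[1] = 6×-2 + 2×1 = -10; c[2] = 2×-2 + 2×1 = -2; c[3] = 2×-2 = -4 → [6, -10, -2, -4] ✓

[1, -2]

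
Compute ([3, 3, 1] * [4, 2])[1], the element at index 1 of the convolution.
Use y[k] = Σ_i a[i]·b[k-i] at k=1. y[1] = 3×2 + 3×4 = 18

18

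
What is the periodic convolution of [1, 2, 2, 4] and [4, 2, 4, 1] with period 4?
Use y[k] = Σ_j u[j]·v[(k-j) mod 4]. y[0] = 1×4 + 2×1 + 2×4 + 4×2 = 22; y[1] = 1×2 + 2×4 + 2×1 + 4×4 = 28; y[2] = 1×4 + 2×2 + 2×4 + 4×1 = 20; y[3] = 1×1 + 2×4 + 2×2 + 4×4 = 29. Result: [22, 28, 20, 29]

[22, 28, 20, 29]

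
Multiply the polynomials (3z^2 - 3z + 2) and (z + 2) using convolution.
Ascending coefficients: a = [2, -3, 3], b = [2, 1]. c[0] = 2×2 = 4; c[1] = 2×1 + -3×2 = -4; c[2] = -3×1 + 3×2 = 3; c[3] = 3×1 = 3. Result coefficients: [4, -4, 3, 3] → 3z^3 + 3z^2 - 4z + 4

3z^3 + 3z^2 - 4z + 4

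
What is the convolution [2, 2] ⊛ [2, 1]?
y[0] = 2×2 = 4; y[1] = 2×1 + 2×2 = 6; y[2] = 2×1 = 2

[4, 6, 2]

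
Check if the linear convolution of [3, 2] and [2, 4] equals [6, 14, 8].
Recompute linear convolution of [3, 2] and [2, 4]: y[0] = 3×2 = 6; y[1] = 3×4 + 2×2 = 16; y[2] = 2×4 = 8 → [6, 16, 8]. Compare to given [6, 14, 8]: they differ at index 1: given 14, correct 16, so answer: No

No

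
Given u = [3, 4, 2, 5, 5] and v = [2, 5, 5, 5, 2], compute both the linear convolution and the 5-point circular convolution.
Linear: y_lin[0] = 3×2 = 6; y_lin[1] = 3×5 + 4×2 = 23; y_lin[2] = 3×5 + 4×5 + 2×2 = 39; y_lin[3] = 3×5 + 4×5 + 2×5 + 5×2 = 55; y_lin[4] = 3×2 + 4×5 + 2×5 + 5×5 + 5×2 = 71; y_lin[5] = 4×2 + 2×5 + 5×5 + 5×5 = 68; y_lin[6] = 2×2 + 5×5 + 5×5 = 54; y_lin[7] = 5×2 + 5×5 = 35; y_lin[8] = 5×2 = 10 → [6, 23, 39, 55, 71, 68, 54, 35, 10]. Circular (length 5): y[0] = 3×2 + 4×2 + 2×5 + 5×5 + 5×5 = 74; y[1] = 3×5 + 4×2 + 2×2 + 5×5 + 5×5 = 77; y[2] = 3×5 + 4×5 + 2×2 + 5×2 + 5×5 = 74; y[3] = 3×5 + 4×5 + 2×5 + 5×2 + 5×2 = 65; y[4] = 3×2 + 4×5 + 2×5 + 5×5 + 5×2 = 71 → [74, 77, 74, 65, 71]

Linear: [6, 23, 39, 55, 71, 68, 54, 35, 10], Circular: [74, 77, 74, 65, 71]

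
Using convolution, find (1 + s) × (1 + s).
Ascending coefficients: a = [1, 1], b = [1, 1]. c[0] = 1×1 = 1; c[1] = 1×1 + 1×1 = 2; c[2] = 1×1 = 1. Result coefficients: [1, 2, 1] → 1 + 2s + s^2

1 + 2s + s^2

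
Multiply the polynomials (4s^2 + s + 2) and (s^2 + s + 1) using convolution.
Ascending coefficients: a = [2, 1, 4], b = [1, 1, 1]. c[0] = 2×1 = 2; c[1] = 2×1 + 1×1 = 3; c[2] = 2×1 + 1×1 + 4×1 = 7; c[3] = 1×1 + 4×1 = 5; c[4] = 4×1 = 4. Result coefficients: [2, 3, 7, 5, 4] → 4s^4 + 5s^3 + 7s^2 + 3s + 2

4s^4 + 5s^3 + 7s^2 + 3s + 2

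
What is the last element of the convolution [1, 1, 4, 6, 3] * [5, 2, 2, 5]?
Use y[k] = Σ_i a[i]·b[k-i] at k=7. y[7] = 3×5 = 15

15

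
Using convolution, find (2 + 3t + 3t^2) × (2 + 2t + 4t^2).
Ascending coefficients: a = [2, 3, 3], b = [2, 2, 4]. c[0] = 2×2 = 4; c[1] = 2×2 + 3×2 = 10; c[2] = 2×4 + 3×2 + 3×2 = 20; c[3] = 3×4 + 3×2 = 18; c[4] = 3×4 = 12. Result coefficients: [4, 10, 20, 18, 12] → 4 + 10t + 20t^2 + 18t^3 + 12t^4

4 + 10t + 20t^2 + 18t^3 + 12t^4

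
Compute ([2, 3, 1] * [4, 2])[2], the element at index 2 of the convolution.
Use y[k] = Σ_i a[i]·b[k-i] at k=2. y[2] = 3×2 + 1×4 = 10

10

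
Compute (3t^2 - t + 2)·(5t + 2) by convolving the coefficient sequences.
Ascending coefficients: a = [2, -1, 3], b = [2, 5]. c[0] = 2×2 = 4; c[1] = 2×5 + -1×2 = 8; c[2] = -1×5 + 3×2 = 1; c[3] = 3×5 = 15. Result coefficients: [4, 8, 1, 15] → 15t^3 + t^2 + 8t + 4

15t^3 + t^2 + 8t + 4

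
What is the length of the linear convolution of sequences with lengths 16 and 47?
Linear/full convolution length: m + n - 1 = 16 + 47 - 1 = 62

62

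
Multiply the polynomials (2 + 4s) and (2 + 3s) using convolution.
Ascending coefficients: a = [2, 4], b = [2, 3]. c[0] = 2×2 = 4; c[1] = 2×3 + 4×2 = 14; c[2] = 4×3 = 12. Result coefficients: [4, 14, 12] → 4 + 14s + 12s^2

4 + 14s + 12s^2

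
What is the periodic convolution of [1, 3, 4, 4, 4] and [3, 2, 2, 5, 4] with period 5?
Use y[k] = Σ_j x[j]·h[(k-j) mod 5]. y[0] = 1×3 + 3×4 + 4×5 + 4×2 + 4×2 = 51; y[1] = 1×2 + 3×3 + 4×4 + 4×5 + 4×2 = 55; y[2] = 1×2 + 3×2 + 4×3 + 4×4 + 4×5 = 56; y[3] = 1×5 + 3×2 + 4×2 + 4×3 + 4×4 = 47; y[4] = 1×4 + 3×5 + 4×2 + 4×2 + 4×3 = 47. Result: [51, 55, 56, 47, 47]

[51, 55, 56, 47, 47]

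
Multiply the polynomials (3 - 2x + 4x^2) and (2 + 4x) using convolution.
Ascending coefficients: a = [3, -2, 4], b = [2, 4]. c[0] = 3×2 = 6; c[1] = 3×4 + -2×2 = 8; c[2] = -2×4 + 4×2 = 0; c[3] = 4×4 = 16. Result coefficients: [6, 8, 0, 16] → 6 + 8x + 16x^3

6 + 8x + 16x^3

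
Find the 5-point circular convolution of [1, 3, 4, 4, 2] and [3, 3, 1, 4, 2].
Use y[k] = Σ_j a[j]·b[(k-j) mod 5]. y[0] = 1×3 + 3×2 + 4×4 + 4×1 + 2×3 = 35; y[1] = 1×3 + 3×3 + 4×2 + 4×4 + 2×1 = 38; y[2] = 1×1 + 3×3 + 4×3 + 4×2 + 2×4 = 38; y[3] = 1×4 + 3×1 + 4×3 + 4×3 + 2×2 = 35; y[4] = 1×2 + 3×4 + 4×1 + 4×3 + 2×3 = 36. Result: [35, 38, 38, 35, 36]

[35, 38, 38, 35, 36]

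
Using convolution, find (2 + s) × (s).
Ascending coefficients: a = [2, 1], b = [0, 1]. c[0] = 2×0 = 0; c[1] = 2×1 + 1×0 = 2; c[2] = 1×1 = 1. Result coefficients: [0, 2, 1] → 2s + s^2

2s + s^2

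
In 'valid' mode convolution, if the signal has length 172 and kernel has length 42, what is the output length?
'Valid' mode counts only positions where the kernel fully overlaps the signal: m - n + 1 = 172 - 42 + 1 = 131

131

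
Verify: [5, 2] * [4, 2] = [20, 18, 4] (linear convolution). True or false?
Recompute linear convolution of [5, 2] and [4, 2]: y[0] = 5×4 = 20; y[1] = 5×2 + 2×4 = 18; y[2] = 2×2 = 4 → [20, 18, 4]. Given [20, 18, 4] matches, so answer: Yes

Yes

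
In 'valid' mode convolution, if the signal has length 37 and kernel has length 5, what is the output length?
'Valid' mode counts only positions where the kernel fully overlaps the signal: m - n + 1 = 37 - 5 + 1 = 33

33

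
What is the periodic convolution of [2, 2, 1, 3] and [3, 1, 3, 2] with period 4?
Use y[k] = Σ_j f[j]·g[(k-j) mod 4]. y[0] = 2×3 + 2×2 + 1×3 + 3×1 = 16; y[1] = 2×1 + 2×3 + 1×2 + 3×3 = 19; y[2] = 2×3 + 2×1 + 1×3 + 3×2 = 17; y[3] = 2×2 + 2×3 + 1×1 + 3×3 = 20. Result: [16, 19, 17, 20]

[16, 19, 17, 20]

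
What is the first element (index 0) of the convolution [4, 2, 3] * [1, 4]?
Use y[k] = Σ_i a[i]·b[k-i] at k=0. y[0] = 4×1 = 4

4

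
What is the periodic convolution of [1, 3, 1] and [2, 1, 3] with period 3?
Use y[k] = Σ_j f[j]·g[(k-j) mod 3]. y[0] = 1×2 + 3×3 + 1×1 = 12; y[1] = 1×1 + 3×2 + 1×3 = 10; y[2] = 1×3 + 3×1 + 1×2 = 8. Result: [12, 10, 8]

[12, 10, 8]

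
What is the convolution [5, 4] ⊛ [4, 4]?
y[0] = 5×4 = 20; y[1] = 5×4 + 4×4 = 36; y[2] = 4×4 = 16

[20, 36, 16]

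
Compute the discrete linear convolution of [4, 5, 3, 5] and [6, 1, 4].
y[0] = 4×6 = 24; y[1] = 4×1 + 5×6 = 34; y[2] = 4×4 + 5×1 + 3×6 = 39; y[3] = 5×4 + 3×1 + 5×6 = 53; y[4] = 3×4 + 5×1 = 17; y[5] = 5×4 = 20

[24, 34, 39, 53, 17, 20]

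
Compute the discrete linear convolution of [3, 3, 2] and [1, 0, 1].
y[0] = 3×1 = 3; y[1] = 3×0 + 3×1 = 3; y[2] = 3×1 + 3×0 + 2×1 = 5; y[3] = 3×1 + 2×0 = 3; y[4] = 2×1 = 2

[3, 3, 5, 3, 2]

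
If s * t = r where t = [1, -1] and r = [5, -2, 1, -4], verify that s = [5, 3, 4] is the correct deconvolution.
Forward-compute [5, 3, 4] * [1, -1]: r[0] = 5×1 = 5; r[1] = 5×-1 + 3×1 = -2; r[2] = 3×-1 + 4×1 = 1; r[3] = 4×-1 = -4 → [5, -2, 1, -4]. Matches given r = [5, -2, 1, -4], so verified.

Verified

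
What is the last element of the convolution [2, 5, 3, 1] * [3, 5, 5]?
Use y[k] = Σ_i a[i]·b[k-i] at k=5. y[5] = 1×5 = 5

5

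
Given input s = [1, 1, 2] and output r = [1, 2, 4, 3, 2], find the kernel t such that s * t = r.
Output length 5 = len(s) + len(t) - 1 ⇒ len(t) = 3. Solve t forward using t[k] = (r[k] - Σ_{i≥1} s[i]·t[k-i]) / s[0]: t[0] = r[0] / s[0] = 1 / 1 = 1; t[1] = (r[1] - 1×1) / s[0] = (2 - 1×1) / 1 = 1; t[2] = (r[2] - 1×1 - 2×1) / s[0] = (4 - 1×1 - 2×1) / 1 = 1. So t = [1, 1, 1]. Forward-check [1, 1, 2] * [1, 1, 1]: r[0] = 1×1 = 1; r[1] = 1×1 + 1×1 = 2; r[2] = 1×1 + 1×1 + 2×1 = 4; r[3] = 1×1 + 2×1 = 3; r[4] = 2×1 = 2 → [1, 2, 4, 3, 2] ✓

[1, 1, 1]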